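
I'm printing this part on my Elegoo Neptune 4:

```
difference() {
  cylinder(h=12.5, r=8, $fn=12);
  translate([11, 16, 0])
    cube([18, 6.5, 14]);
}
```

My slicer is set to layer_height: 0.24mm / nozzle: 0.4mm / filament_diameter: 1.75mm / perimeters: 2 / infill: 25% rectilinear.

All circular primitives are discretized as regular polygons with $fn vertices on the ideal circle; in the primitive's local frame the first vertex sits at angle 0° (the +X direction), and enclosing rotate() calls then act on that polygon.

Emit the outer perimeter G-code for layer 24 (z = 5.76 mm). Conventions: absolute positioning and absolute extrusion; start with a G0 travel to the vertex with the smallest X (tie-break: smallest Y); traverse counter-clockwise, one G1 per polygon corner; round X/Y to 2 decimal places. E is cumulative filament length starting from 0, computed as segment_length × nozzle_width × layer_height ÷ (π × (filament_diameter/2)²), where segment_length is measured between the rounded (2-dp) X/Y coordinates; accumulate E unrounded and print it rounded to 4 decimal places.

G0 X-8.00 Y0.00 Z5.76
G1 X-6.93 Y-4.00 E0.1653
G1 X-4.00 Y-6.93 E0.3306
G1 X0.00 Y-8.00 E0.4959
G1 X4.00 Y-6.93 E0.6612
G1 X6.93 Y-4.00 E0.8265
G1 X8.00 Y0.00 E0.9918
G1 X6.93 Y4.00 E1.1571
G1 X4.00 Y6.93 E1.3225
G1 X0.00 Y8.00 E1.4877
G1 X-4.00 Y6.93 E1.6530
G1 X-6.93 Y4.00 E1.8184
G1 X-8.00 Y0.00 E1.9836

At z = 5.76 mm: the r=8 cylinder gives a regular 12-gon of circumradius 8 (constant along its height); the cube at (11, 16) (footprint 18×6.5) is included at this height; Taking the first minus the rest: starting from the r=8 cylinder, the 18×6.5 cube at (11, 16) misses the remaining region (no effect) — 1 connected region. The outline is a single polygon with 12 vertices. Extrusion per mm of travel: 0.4 × 0.24 / (π × 0.875²) = 0.039912. Accumulating E over each segment gives final E = 1.9836.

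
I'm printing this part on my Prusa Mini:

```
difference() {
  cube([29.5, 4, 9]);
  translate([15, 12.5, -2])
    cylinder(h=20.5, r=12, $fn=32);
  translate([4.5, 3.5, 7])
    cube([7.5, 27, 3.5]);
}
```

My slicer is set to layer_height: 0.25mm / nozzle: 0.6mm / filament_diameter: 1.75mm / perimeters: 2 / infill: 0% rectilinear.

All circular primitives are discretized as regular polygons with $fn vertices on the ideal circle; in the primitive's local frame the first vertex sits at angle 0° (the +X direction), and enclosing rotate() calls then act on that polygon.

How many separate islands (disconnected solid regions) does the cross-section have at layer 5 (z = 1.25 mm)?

At z = 1.25 mm: the cube is present — its section is the full 29.5×4 rectangle; the cylinder at (15, 12.5): section is a regular 32-gon, circumradius r=12; the cube at (4.5, 3.5) is absent (z outside [7, 10.5]); Taking the first minus the rest: starting from the 29.5×4 cube, the r=12 cylinder at (15, 12.5) partially overlaps it — only the 40.12 mm² overlap (of its 449.49 mm²) is removed, clipping the outline — 1 connected region. Overall, the cross-section is a single solid region. Island count = 1.

1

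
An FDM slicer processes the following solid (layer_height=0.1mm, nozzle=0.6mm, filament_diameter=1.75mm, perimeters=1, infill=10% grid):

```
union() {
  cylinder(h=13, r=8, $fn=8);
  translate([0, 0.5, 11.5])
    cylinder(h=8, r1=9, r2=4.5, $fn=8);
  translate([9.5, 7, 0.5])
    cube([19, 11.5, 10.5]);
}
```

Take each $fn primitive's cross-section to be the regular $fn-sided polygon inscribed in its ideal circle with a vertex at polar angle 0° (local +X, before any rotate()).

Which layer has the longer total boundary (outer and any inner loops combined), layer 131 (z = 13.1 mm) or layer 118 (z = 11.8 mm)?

layer 118 (z = 11.8 mm)

Layer 131 (z = 13.1): the cylinder does not reach this height (z outside [0, 13]); the cone at (0, 0.5): at t=0.200 of its height the radius interpolates to r₁+(r₂−r₁)t = 8.100, giving a regular 8-gon of that circumradius (perimeter = 2·8·8.100·sin(180°/8) = 49.60 mm); the cube at (9.5, 7) does not reach this height (z outside [0.5, 11]); Merging all regions: only the cone at (0, 0.5) is present, so the union is just that shape — boundary = 49.60 mm. So its perimeter = 49.60 mm. Layer 118 (z = 11.8): the r=8 cylinder contributes a regular 8-gon of circumradius 8 (perimeter = 2·8·8.000·sin(180°/8) = 48.98 mm); the cone at (0, 0.5) (r1=9→r2=4.5) has section circumradius 8.831 here — a regular 8-gon (perimeter = 2·8·8.831·sin(180°/8) = 54.07 mm); the cube at (9.5, 7) does not reach this height (z outside [0.5, 11]); Combining (union): the r=8 cylinder lies entirely inside the cone at (0, 0.5), so the union is just the cone at (0, 0.5) — boundary = 54.07 mm. So its perimeter = 54.07 mm. Layer 118 is larger (54.07 vs 49.60 mm).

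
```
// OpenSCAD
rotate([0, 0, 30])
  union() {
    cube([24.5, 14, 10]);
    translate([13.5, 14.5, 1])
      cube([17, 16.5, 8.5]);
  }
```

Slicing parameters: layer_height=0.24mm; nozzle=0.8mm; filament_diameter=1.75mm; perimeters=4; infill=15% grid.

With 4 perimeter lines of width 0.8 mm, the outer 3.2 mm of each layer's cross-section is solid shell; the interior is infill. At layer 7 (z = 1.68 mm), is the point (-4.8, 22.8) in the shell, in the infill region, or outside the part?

outside

At z = 1.68 mm: the cube is present — its section is the full 24.5×14 rectangle; the 17×16.5 cube at (13.5, 14.5) contributes its full rectangle; Combining (union): the 2 present regions are separate (no shared area or edge), so areas and boundary lengths simply add and each stays a separate island — 2 connected regions; (whole slice rotated 30° about Z — lengths, areas and connectivity unchanged). Overall, the cross-section has 2 separate islands. Undo the 30° rotation: the query point maps to (7.243, 22.145) in the un-rotated model frame. The nearest boundary edge runs (13.50, 14.50)→(13.50, 31.00); distance from the point to it = 6.26 mm. The point is not inside any of the regions above, so it lies outside the cross-section (6.26 mm from the nearest boundary).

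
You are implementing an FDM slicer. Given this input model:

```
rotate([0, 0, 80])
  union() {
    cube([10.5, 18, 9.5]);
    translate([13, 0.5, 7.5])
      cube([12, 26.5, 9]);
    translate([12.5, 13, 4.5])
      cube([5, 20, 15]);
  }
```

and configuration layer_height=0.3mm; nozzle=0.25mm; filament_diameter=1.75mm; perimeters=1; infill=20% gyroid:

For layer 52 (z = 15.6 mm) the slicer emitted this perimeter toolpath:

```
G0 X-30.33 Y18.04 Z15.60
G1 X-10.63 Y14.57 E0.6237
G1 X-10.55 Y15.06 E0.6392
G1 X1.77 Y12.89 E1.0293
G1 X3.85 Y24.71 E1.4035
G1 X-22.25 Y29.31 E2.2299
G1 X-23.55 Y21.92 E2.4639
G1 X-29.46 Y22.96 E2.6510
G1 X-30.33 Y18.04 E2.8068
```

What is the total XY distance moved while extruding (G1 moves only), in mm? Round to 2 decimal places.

90.01 mm

Sum the Euclidean lengths of each G1 segment: total = 90.01 mm.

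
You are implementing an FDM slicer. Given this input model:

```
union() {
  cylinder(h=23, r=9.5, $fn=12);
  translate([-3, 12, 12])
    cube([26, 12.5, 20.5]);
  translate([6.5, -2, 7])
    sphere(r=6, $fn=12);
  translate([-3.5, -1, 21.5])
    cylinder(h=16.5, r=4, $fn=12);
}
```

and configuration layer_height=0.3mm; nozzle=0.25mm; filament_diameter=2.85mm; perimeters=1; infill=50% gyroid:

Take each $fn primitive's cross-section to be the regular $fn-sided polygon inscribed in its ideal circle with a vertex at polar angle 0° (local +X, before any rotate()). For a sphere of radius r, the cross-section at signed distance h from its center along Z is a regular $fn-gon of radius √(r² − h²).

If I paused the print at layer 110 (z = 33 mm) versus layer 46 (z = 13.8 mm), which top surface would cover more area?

Layer 110 (z = 33): the cylinder is absent (z outside [0, 23]); the cube at (-3, 12) does not reach this height (z outside [12, 32.5]); the sphere at (6.5, -2) is not intersected at this z (|z−center|=26.000 > r=6); the cylinder at (-3.5, -1): section is a regular 12-gon, circumradius r=4 (area = (12/2)·4.000²·sin(360°/12) = 48.00 mm²); Merging all regions: only the r=4 cylinder at (-3.5, -1) is present, so the union is just that shape — area = 48.00 mm². So its area = 48.00 mm². Layer 46 (z = 13.8): the r=9.5 cylinder gives a regular 12-gon of circumradius 9.5 (constant along its height) (area = (12/2)·9.500²·sin(360°/12) = 270.75 mm²); the 26×12.5 cube at (-3, 12) contributes its full rectangle (area 325.00 mm²); the sphere at (6.5, -2) does not reach this height (|z−center|=6.800 > r=6); the cylinder at (-3.5, -1) does not reach this height (z outside [21.5, 38]); Taking the union: the 2 present regions are separate (no shared area or edge), so areas and boundary lengths simply add and each stays a separate island — area = 595.75 mm². So its area = 595.75 mm². Layer 46 is larger (595.75 vs 48.00 mm²).

layer 46 (z = 13.8 mm)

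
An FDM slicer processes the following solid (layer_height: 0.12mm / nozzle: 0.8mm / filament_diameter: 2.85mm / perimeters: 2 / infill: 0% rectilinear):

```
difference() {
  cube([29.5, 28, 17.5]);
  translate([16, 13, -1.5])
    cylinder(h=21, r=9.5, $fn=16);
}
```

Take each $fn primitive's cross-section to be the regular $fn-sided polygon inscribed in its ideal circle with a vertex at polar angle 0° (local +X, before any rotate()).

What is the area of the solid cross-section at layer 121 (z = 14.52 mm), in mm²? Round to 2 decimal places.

At z = 14.52 mm: the cube (footprint 29.5×28) is included at this height (area 826.00 mm²); the cylinder at (16, 13): section is a regular 16-gon, circumradius r=9.5 (area = (16/2)·9.500²·sin(360°/16) = 276.30 mm²); Taking the first minus the rest: starting from the 29.5×28 cube (826.00 mm²), the r=9.5 cylinder at (16, 13) lies wholly inside it (removes its full 276.30 mm² and its 59.31 mm outline becomes a hole wall) — area = 549.70 mm². Overall, the cross-section is one region with 1 hole. Net area = 549.70 mm².

549.70 mm²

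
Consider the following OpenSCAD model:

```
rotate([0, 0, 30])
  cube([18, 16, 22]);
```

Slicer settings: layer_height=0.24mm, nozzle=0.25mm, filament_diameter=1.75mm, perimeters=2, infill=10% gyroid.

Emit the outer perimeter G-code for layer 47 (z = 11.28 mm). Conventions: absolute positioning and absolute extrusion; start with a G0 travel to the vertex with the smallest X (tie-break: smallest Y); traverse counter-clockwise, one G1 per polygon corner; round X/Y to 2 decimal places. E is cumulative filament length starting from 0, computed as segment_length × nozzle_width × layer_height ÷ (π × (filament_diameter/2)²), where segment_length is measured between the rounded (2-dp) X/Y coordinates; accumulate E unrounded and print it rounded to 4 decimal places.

At z = 11.28 mm: the cube (footprint 18×16) is included at this height; (whole slice rotated 30° about Z — lengths, areas and connectivity unchanged). The outline is a single polygon with 4 vertices. Extrusion per mm of travel: 0.25 × 0.24 / (π × 0.875²) = 0.024945. Accumulating E over each segment gives final E = 1.6965.

G0 X-8.00 Y13.86 Z11.28
G1 X0.00 Y0.00 E0.3992
G1 X15.59 Y9.00 E0.8482
G1 X7.59 Y22.86 E1.2474
G1 X-8.00 Y13.86 E1.6965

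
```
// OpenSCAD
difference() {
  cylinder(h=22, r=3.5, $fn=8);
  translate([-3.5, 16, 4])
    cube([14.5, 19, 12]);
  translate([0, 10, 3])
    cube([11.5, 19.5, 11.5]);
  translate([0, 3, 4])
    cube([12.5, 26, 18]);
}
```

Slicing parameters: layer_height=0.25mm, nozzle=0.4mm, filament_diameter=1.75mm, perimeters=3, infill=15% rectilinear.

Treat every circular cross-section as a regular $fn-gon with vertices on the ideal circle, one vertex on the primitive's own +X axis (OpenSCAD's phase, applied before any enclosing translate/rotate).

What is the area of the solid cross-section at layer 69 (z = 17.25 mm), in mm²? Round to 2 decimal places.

At z = 17.25 mm: the r=3.5 cylinder contributes a regular 8-gon of circumradius 3.5 (area = (8/2)·3.500²·sin(360°/8) = 34.65 mm²); the cube at (-3.5, 16) is absent (z outside [4, 16]); the cube at (0, 10) is not intersected at this z (z outside [3, 14.5]); the cube at (0, 3) (footprint 12.5×26) is included at this height (area 325.00 mm²); After the difference (first − rest): starting from the r=3.5 cylinder (34.65 mm²), the 12.5×26 cube at (0, 3) partially overlaps it — only the 0.30 mm² overlap (of its 325.00 mm²) is removed, clipping the outline — area = 34.35 mm². Overall, the cross-section is a single solid region. Net area = 34.35 mm².

34.35 mm²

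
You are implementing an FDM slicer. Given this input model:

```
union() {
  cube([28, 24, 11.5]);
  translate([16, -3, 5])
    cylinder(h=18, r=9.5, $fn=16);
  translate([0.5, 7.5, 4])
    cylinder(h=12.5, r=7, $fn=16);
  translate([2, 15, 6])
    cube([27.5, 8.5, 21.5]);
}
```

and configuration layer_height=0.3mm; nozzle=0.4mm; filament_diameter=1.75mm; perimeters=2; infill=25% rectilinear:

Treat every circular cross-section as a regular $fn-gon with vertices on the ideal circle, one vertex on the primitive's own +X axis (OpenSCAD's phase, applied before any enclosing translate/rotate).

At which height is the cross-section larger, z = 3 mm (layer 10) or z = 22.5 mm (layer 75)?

Layer 10 (z = 3): the 28×24 cube contributes its full rectangle (area 672.00 mm²); the cylinder at (16, -3) does not reach this height (z outside [5, 23]); the cylinder at (0.5, 7.5) is not intersected at this z (z outside [4, 16.5]); the cube at (2, 15) does not reach this height (z outside [6, 27.5]); Taking the union: only the 28×24 cube is present, so the union is just that shape — area = 672.00 mm². So its area = 672.00 mm². Layer 75 (z = 22.5): the cube does not reach this height (z outside [0, 11.5]); the cylinder at (16, -3): section is a regular 16-gon, circumradius r=9.5 (area = (16/2)·9.500²·sin(360°/16) = 276.30 mm²); the cylinder at (0.5, 7.5) does not reach this height (z outside [4, 16.5]); the cube at (2, 15) (footprint 27.5×8.5) is included at this height (area 233.75 mm²); Combining (union): the 2 present regions are separate (no shared area or edge), so areas and boundary lengths simply add and each stays a separate island — area = 510.05 mm². So its area = 510.05 mm². Layer 10 is larger (672.00 vs 510.05 mm²).

layer 10 (z = 3 mm)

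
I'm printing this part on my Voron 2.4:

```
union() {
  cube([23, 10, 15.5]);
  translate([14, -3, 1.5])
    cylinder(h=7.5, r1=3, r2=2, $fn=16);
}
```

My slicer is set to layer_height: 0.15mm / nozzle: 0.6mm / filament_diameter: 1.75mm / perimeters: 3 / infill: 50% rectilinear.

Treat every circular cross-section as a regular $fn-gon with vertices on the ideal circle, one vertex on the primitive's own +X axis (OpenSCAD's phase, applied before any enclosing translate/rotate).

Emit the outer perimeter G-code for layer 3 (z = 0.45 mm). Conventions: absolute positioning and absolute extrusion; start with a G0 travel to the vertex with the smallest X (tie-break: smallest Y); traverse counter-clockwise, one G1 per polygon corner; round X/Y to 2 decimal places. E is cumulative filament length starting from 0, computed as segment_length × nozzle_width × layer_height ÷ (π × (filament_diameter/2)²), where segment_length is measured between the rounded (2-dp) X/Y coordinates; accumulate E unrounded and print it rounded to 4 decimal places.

At z = 0.45 mm: the cube is present — its section is the full 23×10 rectangle; the cone at (14, -3) is absent (z outside [1.5, 9]); Combining (union): only the 23×10 cube is present, so the union is just that shape — 1 connected region. The outline is a single polygon with 4 vertices. Extrusion per mm of travel: 0.6 × 0.15 / (π × 0.875²) = 0.037418. Accumulating E over each segment gives final E = 2.4696.

G0 X0.00 Y0.00 Z0.45
G1 X23.00 Y0.00 E0.8606
G1 X23.00 Y10.00 E1.2348
G1 X0.00 Y10.00 E2.0954
G1 X0.00 Y0.00 E2.4696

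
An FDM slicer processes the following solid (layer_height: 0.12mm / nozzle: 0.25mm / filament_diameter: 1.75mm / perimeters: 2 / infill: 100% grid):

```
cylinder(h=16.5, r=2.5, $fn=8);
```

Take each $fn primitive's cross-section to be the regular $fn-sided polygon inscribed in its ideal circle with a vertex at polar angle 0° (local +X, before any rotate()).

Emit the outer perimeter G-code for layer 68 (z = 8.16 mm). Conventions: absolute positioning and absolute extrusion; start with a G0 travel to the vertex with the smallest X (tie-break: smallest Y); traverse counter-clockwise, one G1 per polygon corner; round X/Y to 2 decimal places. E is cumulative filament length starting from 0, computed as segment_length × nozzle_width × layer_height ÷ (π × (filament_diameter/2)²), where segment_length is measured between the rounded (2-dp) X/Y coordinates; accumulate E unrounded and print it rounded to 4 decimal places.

At z = 8.16 mm: the r=2.5 cylinder contributes a regular 8-gon of circumradius 2.5. The outline is a single polygon with 8 vertices. Extrusion per mm of travel: 0.25 × 0.12 / (π × 0.875²) = 0.012473. Accumulating E over each segment gives final E = 0.1910.

G0 X-2.50 Y0.00 Z8.16
G1 X-1.77 Y-1.77 E0.0239
G1 X0.00 Y-2.50 E0.0478
G1 X1.77 Y-1.77 E0.0716
G1 X2.50 Y0.00 E0.0955
G1 X1.77 Y1.77 E0.1194
G1 X0.00 Y2.50 E0.1433
G1 X-1.77 Y1.77 E0.1672
G1 X-2.50 Y0.00 E0.1910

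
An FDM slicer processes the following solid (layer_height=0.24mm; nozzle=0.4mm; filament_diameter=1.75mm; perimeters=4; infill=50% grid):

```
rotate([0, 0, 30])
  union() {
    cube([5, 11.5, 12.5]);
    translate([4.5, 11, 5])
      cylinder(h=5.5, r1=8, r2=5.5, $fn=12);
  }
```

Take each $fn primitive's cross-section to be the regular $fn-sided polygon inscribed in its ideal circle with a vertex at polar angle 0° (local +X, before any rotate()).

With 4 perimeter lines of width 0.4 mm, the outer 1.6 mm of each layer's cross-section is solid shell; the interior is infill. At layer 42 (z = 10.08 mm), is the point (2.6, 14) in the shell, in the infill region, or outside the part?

At z = 10.08 mm: the 5×11.5 cube contributes its full rectangle; the cone at (4.5, 11): at t=0.924 of its height the radius interpolates to r₁+(r₂−r₁)t = 5.691, giving a regular 12-gon of that circumradius; Merging all regions: the regions partially overlap (shared area 27.21 mm²), so overlapping operands fuse into one piece — 1 connected region; (rotated 30° about Z; rotation is an isometry so areas/perimeters/island counts are preserved). Overall, the cross-section is a single solid region. Undo the 30° rotation: the query point maps to (9.252, 10.824) in the un-rotated model frame. The nearest boundary edge runs (10.19, 11.00)→(9.43, 8.15); distance from the point to it = 0.86 mm. The point is inside the cross-section, 0.86 mm from the nearest boundary — within the 1.6 mm shell band (4 × 0.4).

shell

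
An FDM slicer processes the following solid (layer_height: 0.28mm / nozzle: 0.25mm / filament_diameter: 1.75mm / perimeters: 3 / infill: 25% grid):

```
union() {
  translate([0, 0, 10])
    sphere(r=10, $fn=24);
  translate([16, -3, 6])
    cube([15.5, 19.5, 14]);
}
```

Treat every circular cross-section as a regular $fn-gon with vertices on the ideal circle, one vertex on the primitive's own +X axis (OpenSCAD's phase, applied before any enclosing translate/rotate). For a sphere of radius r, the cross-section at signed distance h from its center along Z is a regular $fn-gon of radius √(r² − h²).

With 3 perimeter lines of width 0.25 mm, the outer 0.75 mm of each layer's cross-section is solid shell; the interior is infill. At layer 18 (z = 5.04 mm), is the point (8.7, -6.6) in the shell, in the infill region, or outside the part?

outside

At z = 5.04 mm: the r=10 sphere slices to a regular 24-gon of circumradius 8.683 (√(r²−h²) with h=4.96 from center); the cube at (16, -3) is absent (z outside [6, 20]); Merging all regions: only the r=10 sphere is present, so the union is just that shape — 1 connected region. Overall, the cross-section is a single solid region. The nearest boundary edge runs (6.14, -6.14)→(7.52, -4.34); distance from the point to it = 2.31 mm. The point is not inside any of the regions above, so it lies outside the cross-section (2.31 mm from the nearest boundary).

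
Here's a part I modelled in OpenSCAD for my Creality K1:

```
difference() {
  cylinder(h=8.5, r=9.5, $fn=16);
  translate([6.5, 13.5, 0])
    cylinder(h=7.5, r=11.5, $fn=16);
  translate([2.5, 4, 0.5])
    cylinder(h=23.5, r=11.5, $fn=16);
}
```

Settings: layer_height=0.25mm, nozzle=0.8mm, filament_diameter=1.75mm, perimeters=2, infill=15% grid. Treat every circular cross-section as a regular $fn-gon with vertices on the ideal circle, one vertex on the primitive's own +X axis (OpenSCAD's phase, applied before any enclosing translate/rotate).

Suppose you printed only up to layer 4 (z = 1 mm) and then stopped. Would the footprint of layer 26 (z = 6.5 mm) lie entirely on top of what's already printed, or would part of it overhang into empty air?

entirely on top

Compare the two slices. At z = 1: the r=9.5 cylinder contributes a regular 16-gon of circumradius 9.5 (area = (16/2)·9.500²·sin(360°/16) = 276.30 mm²); the r=11.5 cylinder at (6.5, 13.5) gives a regular 16-gon of circumradius 11.5 (constant along its height) (area = (16/2)·11.500²·sin(360°/16) = 404.88 mm²); the r=11.5 cylinder at (2.5, 4) gives a regular 16-gon of circumradius 11.5 (constant along its height) (area = (16/2)·11.500²·sin(360°/16) = 404.88 mm²); After the difference (first − rest): starting from the r=9.5 cylinder (276.30 mm²), the r=11.5 cylinder at (6.5, 13.5) partially overlaps it — only the 56.22 mm² overlap (of its 404.88 mm²) is removed, clipping the outline; the r=11.5 cylinder at (2.5, 4) partially overlaps it — only the 178.47 mm² overlap (of its 404.88 mm²) is removed, clipping the outline — area = 41.61 mm². At z = 6.5: the cylinder: section is a regular 16-gon, circumradius r=9.5 (area = (16/2)·9.500²·sin(360°/16) = 276.30 mm²); the cylinder at (6.5, 13.5): section is a regular 16-gon, circumradius r=11.5 (area = (16/2)·11.500²·sin(360°/16) = 404.88 mm²); the r=11.5 cylinder at (2.5, 4) contributes a regular 16-gon of circumradius 11.5 (area = (16/2)·11.500²·sin(360°/16) = 404.88 mm²); After the difference (first − rest): starting from the r=9.5 cylinder (276.30 mm²), the r=11.5 cylinder at (6.5, 13.5) partially overlaps it — only the 56.22 mm² overlap (of its 404.88 mm²) is removed, clipping the outline; the r=11.5 cylinder at (2.5, 4) partially overlaps it — only the 178.47 mm² overlap (of its 404.88 mm²) is removed, clipping the outline — area = 41.61 mm². Checking containment: the cross-section at z = 6.5 is a subset of the cross-section at z = 1.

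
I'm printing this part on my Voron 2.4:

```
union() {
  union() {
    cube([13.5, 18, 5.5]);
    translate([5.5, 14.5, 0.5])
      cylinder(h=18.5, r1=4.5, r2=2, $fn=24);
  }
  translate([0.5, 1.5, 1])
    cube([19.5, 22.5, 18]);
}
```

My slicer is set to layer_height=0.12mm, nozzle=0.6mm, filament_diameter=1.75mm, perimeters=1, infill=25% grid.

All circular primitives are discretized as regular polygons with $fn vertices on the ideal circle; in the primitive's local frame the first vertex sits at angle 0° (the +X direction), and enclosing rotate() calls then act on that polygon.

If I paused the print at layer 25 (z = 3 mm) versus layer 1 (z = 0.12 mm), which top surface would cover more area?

layer 25 (z = 3 mm)

Layer 25 (z = 3): the cube is present — its section is the full 13.5×18 rectangle (area 243.00 mm²); the cone at (5.5, 14.5) (r1=4.5→r2=2) has section circumradius 4.162 here — a regular 24-gon (area = (24/2)·4.162²·sin(360°/24) = 53.80 mm²); Combining (union): the regions partially overlap — summed areas 296.80 mm² minus the doubly-counted overlap 51.89 mm² gives 244.92 mm² — area = 244.92 mm²; the cube at (0.5, 1.5) (footprint 19.5×22.5) is included at this height (area 438.75 mm²); Combining (union): the regions partially overlap — summed areas 683.67 mm² minus the doubly-counted overlap 216.42 mm² gives 467.25 mm² — area = 467.25 mm². So its area = 467.25 mm². Layer 1 (z = 0.12): the cube (footprint 13.5×18) is included at this height (area 243.00 mm²); the cone at (5.5, 14.5) does not reach this height (z outside [0.5, 19]); Merging all regions: only the 13.5×18 cube is present, so the union is just that shape — area = 243.00 mm²; the cube at (0.5, 1.5) does not reach this height (z outside [1, 19]); Merging all regions: only the result so far is present, so the union is just that shape — area = 243.00 mm². So its area = 243.00 mm². Layer 25 is larger (467.25 vs 243.00 mm²).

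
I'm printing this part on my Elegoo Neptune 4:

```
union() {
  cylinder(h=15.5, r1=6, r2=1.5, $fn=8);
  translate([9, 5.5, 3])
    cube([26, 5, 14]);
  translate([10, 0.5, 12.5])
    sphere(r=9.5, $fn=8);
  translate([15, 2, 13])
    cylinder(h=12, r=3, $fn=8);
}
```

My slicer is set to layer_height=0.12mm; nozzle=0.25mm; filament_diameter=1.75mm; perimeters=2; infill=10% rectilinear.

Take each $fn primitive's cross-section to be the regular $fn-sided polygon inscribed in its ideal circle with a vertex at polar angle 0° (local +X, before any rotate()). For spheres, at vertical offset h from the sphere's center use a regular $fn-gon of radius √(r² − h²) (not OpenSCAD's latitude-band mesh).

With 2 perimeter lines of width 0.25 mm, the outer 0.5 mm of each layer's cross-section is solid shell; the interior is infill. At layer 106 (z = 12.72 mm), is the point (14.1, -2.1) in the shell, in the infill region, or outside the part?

infill

At z = 12.72 mm: the cone contributes a regular 8-gon of circumradius 2.307 (interpolated between r1=6 and r2=1.5 at t=0.821); the cube at (9, 5.5) (footprint 26×5) is included at this height; the sphere at (10, 0.5): section is a regular 8-gon, circumradius = √(r²−h²) = √(9.5²−0.22²) = 9.497; the cylinder at (15, 2) is not intersected at this z (z outside [13, 25]); Merging all regions: the regions partially overlap (shared area 29.43 mm²), so overlapping operands fuse into one piece — 1 connected region. Overall, the cross-section is a single solid region. The nearest boundary edge runs (19.50, 0.50)→(16.72, -6.22); distance from the point to it = 3.99 mm. The point is inside the cross-section and 3.99 mm from the nearest boundary — more than the 0.5 mm shell width (2 × 0.25), so it's in the infill interior.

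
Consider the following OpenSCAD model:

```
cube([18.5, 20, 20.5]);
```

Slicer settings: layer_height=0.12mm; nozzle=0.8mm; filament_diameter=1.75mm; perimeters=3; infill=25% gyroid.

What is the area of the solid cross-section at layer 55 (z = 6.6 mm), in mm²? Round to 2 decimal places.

370.00 mm²

At z = 6.6 mm: the cube (footprint 18.5×20) is included at this height (area 370.00 mm²). Overall, the cross-section is a single solid region. Net area = 370.00 mm².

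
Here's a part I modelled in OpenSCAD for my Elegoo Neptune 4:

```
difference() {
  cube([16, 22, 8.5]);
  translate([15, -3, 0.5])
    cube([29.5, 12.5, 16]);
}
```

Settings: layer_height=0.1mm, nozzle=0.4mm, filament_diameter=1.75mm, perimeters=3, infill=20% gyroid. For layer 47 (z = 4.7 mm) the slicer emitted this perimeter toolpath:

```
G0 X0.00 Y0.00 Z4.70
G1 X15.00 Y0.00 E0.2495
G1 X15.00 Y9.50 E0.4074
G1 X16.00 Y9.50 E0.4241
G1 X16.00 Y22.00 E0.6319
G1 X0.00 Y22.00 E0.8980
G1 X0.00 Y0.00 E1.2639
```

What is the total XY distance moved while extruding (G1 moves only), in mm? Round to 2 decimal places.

Sum the Euclidean lengths of each G1 segment: total = 76.00 mm.

76.00 mm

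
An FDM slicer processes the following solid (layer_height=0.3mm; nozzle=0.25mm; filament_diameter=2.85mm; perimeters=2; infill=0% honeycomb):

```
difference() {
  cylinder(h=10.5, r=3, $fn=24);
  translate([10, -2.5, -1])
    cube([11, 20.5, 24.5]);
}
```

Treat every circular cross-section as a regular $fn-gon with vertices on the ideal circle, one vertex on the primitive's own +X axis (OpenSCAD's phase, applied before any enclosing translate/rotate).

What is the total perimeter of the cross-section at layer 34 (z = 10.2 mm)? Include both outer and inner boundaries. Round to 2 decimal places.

At z = 10.2 mm: the r=3 cylinder contributes a regular 24-gon of circumradius 3 (perimeter = 2·24·3.000·sin(180°/24) = 18.80 mm); the cube at (10, -2.5) is present — its section is the full 11×20.5 rectangle (perimeter 63.00 mm); After the difference (first − rest): starting from the r=3 cylinder, the 11×20.5 cube at (10, -2.5) misses the remaining region (no effect) — boundary = 18.80 mm. Overall, the cross-section is a single solid region. Total boundary length (outer) = 18.80 mm.

18.80 mm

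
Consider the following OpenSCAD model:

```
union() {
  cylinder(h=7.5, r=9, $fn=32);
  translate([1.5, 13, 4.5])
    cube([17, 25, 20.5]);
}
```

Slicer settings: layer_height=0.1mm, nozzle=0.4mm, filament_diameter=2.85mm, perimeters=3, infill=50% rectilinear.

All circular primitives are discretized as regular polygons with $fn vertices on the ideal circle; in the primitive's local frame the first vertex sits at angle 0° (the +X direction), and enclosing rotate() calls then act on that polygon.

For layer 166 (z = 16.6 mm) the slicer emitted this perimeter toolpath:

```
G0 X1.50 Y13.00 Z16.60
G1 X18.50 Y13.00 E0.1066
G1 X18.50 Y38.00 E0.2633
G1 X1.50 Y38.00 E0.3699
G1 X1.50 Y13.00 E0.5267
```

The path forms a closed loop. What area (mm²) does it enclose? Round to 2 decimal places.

Apply the shoelace formula to the sequence of (X, Y) vertices; enclosed area = 425.00 mm².

425.00 mm²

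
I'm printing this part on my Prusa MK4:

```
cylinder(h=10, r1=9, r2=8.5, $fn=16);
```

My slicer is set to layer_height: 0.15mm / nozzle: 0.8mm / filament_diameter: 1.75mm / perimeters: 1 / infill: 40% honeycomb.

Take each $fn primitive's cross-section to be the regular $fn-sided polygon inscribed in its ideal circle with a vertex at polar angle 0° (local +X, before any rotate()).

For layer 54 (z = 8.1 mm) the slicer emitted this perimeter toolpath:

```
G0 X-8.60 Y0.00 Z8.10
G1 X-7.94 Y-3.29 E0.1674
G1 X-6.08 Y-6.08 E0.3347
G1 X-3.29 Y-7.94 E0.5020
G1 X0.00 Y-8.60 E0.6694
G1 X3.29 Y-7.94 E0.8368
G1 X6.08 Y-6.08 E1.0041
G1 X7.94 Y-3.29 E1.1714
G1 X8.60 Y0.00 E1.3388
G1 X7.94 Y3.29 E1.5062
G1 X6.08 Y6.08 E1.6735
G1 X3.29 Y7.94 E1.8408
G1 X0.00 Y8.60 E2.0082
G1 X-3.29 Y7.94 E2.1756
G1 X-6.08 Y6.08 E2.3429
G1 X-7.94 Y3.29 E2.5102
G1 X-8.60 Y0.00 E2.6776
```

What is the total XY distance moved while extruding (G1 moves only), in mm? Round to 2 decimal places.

Sum the Euclidean lengths of each G1 segment: total = 53.67 mm.

53.67 mm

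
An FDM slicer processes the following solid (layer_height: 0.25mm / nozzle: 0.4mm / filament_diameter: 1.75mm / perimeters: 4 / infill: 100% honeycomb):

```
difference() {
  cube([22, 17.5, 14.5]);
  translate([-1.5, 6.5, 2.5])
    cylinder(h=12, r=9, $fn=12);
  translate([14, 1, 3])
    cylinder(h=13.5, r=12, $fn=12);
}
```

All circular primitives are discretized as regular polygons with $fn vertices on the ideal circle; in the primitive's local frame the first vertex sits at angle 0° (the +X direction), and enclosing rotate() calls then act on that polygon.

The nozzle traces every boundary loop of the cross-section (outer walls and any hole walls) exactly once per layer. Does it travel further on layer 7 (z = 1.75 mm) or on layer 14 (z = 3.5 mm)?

layer 7 (z = 1.75 mm)

Layer 7 (z = 1.75): the cube is present — its section is the full 22×17.5 rectangle (perimeter 79.00 mm); the cylinder at (-1.5, 6.5) is not intersected at this z (z outside [2.5, 14.5]); the cylinder at (14, 1) is absent (z outside [3, 16.5]); Subtracting the remaining from the first: none of the subtracted shapes is present at this height, so the 22×17.5 cube is unchanged — boundary = 79.00 mm. So its perimeter = 79.00 mm. Layer 14 (z = 3.5): the cube (footprint 22×17.5) is included at this height (perimeter 79.00 mm); the r=9 cylinder at (-1.5, 6.5) gives a regular 12-gon of circumradius 9 (constant along its height) (perimeter = 2·12·9.000·sin(180°/12) = 55.90 mm); the r=12 cylinder at (14, 1) contributes a regular 12-gon of circumradius 12 (perimeter = 2·12·12.000·sin(180°/12) = 74.54 mm); Subtracting the remaining from the first: starting from the 22×17.5 cube, the r=9 cylinder at (-1.5, 6.5) partially overlaps it — only the 89.18 mm² overlap (of its 243.00 mm²) is removed, clipping the outline; the r=12 cylinder at (14, 1) partially overlaps it — only the 181.87 mm² overlap (of its 432.00 mm²) is removed, clipping the outline — boundary = 58.62 mm. So its perimeter = 58.62 mm. Layer 7 is larger (79.00 vs 58.62 mm).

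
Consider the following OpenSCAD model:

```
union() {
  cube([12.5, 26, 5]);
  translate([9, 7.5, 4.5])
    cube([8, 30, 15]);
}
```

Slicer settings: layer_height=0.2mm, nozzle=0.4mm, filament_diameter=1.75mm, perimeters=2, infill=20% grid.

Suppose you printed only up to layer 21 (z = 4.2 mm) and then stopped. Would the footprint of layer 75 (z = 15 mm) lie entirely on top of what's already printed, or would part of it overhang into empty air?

Compare the two slices. At z = 4.2: the 12.5×26 cube contributes its full rectangle (area 325.00 mm²); the cube at (9, 7.5) does not reach this height (z outside [4.5, 19.5]); Taking the union: only the 12.5×26 cube is present, so the union is just that shape — area = 325.00 mm². At z = 15: the cube is not intersected at this z (z outside [0, 5]); the 8×30 cube at (9, 7.5) contributes its full rectangle (area 240.00 mm²); Taking the union: only the 8×30 cube at (9, 7.5) is present, so the union is just that shape — area = 240.00 mm². Checking containment: at z = 15 the cross-section extends beyond the z = 4.2 cross-section by about 175.25 mm².

part overhangs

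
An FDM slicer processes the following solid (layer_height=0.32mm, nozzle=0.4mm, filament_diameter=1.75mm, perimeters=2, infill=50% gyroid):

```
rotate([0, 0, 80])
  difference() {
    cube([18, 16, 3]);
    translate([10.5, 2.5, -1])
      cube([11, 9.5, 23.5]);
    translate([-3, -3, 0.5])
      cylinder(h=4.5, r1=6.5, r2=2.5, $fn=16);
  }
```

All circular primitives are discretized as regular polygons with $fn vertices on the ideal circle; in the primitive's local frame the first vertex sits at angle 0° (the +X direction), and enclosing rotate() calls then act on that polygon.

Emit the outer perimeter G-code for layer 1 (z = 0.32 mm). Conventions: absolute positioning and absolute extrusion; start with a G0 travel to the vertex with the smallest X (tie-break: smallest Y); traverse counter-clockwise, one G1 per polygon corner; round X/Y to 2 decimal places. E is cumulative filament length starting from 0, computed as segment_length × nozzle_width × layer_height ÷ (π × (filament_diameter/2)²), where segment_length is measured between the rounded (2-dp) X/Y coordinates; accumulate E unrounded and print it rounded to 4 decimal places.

G0 X-15.76 Y2.78 Z0.32
G1 X0.00 Y0.00 E0.8516
G1 X3.13 Y17.73 E1.8097
G1 X0.66 Y18.16 E1.9432
G1 X-0.64 Y10.77 E2.3425
G1 X-9.99 Y12.42 E2.8477
G1 X-8.69 Y19.81 E3.2470
G1 X-12.63 Y20.50 E3.4599
G1 X-15.76 Y2.78 E4.4175

At z = 0.32 mm: the 18×16 cube contributes its full rectangle; the cube at (10.5, 2.5) is present — its section is the full 11×9.5 rectangle; the cone at (-3, -3) is not intersected at this z (z outside [0.5, 5]); Taking the first minus the rest: starting from the 18×16 cube, the 11×9.5 cube at (10.5, 2.5) partially overlaps it — only the 71.25 mm² overlap (of its 104.50 mm²) is removed, clipping the outline — 1 connected region; (rotated 80° about Z; rotation is an isometry so areas/perimeters/island counts are preserved). The outline is a single polygon with 8 vertices. Extrusion per mm of travel: 0.4 × 0.32 / (π × 0.875²) = 0.053216. Accumulating E over each segment gives final E = 4.4175.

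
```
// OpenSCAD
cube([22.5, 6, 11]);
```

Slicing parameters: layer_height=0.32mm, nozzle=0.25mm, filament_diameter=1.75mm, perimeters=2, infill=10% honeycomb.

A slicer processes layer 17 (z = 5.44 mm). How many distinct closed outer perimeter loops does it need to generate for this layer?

1

At z = 5.44 mm: the cube is present — its section is the full 22.5×6 rectangle. The result has 1 disconnected region.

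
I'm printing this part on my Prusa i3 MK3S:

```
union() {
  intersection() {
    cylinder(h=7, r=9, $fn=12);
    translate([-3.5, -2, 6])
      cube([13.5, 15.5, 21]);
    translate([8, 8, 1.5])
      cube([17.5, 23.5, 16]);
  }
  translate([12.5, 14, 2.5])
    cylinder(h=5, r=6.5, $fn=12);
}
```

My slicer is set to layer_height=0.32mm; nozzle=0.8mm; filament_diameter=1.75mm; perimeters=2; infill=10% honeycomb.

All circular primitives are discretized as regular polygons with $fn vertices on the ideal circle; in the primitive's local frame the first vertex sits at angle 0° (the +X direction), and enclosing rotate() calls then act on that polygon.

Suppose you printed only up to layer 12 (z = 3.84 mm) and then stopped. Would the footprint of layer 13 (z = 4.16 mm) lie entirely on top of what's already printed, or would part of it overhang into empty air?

Compare the two slices. At z = 3.84: the r=9 cylinder gives a regular 12-gon of circumradius 9 (constant along its height) (area = (12/2)·9.000²·sin(360°/12) = 243.00 mm²); the cube at (-3.5, -2) is absent (z outside [6, 27]); the 17.5×23.5 cube at (8, 8) contributes its full rectangle (area 411.25 mm²); After intersecting: at least one operand is absent at this height, so nothing remains; the cylinder at (12.5, 14): section is a regular 12-gon, circumradius r=6.5 (area = (12/2)·6.500²·sin(360°/12) = 126.75 mm²); Combining (union): only the r=6.5 cylinder at (12.5, 14) is present, so the union is just that shape — area = 126.75 mm². At z = 4.16: the cylinder: section is a regular 12-gon, circumradius r=9 (area = (12/2)·9.000²·sin(360°/12) = 243.00 mm²); the cube at (-3.5, -2) is not intersected at this z (z outside [6, 27]); the cube at (8, 8) is present — its section is the full 17.5×23.5 rectangle (area 411.25 mm²); After intersecting: at least one operand is absent at this height, so nothing remains; the r=6.5 cylinder at (12.5, 14) gives a regular 12-gon of circumradius 6.5 (constant along its height) (area = (12/2)·6.500²·sin(360°/12) = 126.75 mm²); Merging all regions: only the r=6.5 cylinder at (12.5, 14) is present, so the union is just that shape — area = 126.75 mm². Checking containment: the cross-section at z = 4.16 is a subset of the cross-section at z = 3.84.

entirely on top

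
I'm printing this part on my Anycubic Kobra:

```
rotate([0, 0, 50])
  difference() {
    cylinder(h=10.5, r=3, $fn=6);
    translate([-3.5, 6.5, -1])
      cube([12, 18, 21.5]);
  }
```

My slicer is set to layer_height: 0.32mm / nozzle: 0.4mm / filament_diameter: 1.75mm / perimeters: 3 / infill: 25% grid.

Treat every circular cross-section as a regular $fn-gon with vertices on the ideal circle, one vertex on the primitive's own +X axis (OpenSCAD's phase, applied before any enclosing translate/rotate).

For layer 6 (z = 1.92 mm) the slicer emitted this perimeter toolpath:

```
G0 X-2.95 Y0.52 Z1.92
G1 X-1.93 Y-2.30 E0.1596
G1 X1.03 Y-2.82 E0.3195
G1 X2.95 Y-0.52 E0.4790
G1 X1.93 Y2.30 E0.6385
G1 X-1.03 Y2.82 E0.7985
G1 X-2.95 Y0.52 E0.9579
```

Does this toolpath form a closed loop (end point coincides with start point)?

Start point (G0): (-2.95, 0.52). End point (last G1): the path returns to the start — closed.

yes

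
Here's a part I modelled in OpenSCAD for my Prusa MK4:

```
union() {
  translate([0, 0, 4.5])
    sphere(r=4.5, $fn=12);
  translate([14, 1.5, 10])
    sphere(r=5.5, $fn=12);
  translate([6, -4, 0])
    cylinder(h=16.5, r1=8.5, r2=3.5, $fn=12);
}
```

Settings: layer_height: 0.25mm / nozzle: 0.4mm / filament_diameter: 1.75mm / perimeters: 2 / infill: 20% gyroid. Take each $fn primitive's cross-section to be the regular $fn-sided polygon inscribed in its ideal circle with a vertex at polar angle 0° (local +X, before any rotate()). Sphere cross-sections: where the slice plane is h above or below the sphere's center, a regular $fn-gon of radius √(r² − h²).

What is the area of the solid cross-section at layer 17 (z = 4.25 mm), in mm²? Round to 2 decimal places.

At z = 4.25 mm: the r=4.5 sphere slices to a regular 12-gon of circumradius 4.493 (√(r²−h²) with h=0.25 from center) (area = (12/2)·4.493²·sin(360°/12) = 60.56 mm²); the sphere at (14, 1.5) is absent (|z−center|=5.750 > r=5.5); the cone at (6, -4) contributes a regular 12-gon of circumradius 7.212 (interpolated between r1=8.5 and r2=3.5 at t=0.258) (area = (12/2)·7.212²·sin(360°/12) = 156.04 mm²); Combining (union): the regions partially overlap — summed areas 216.61 mm² minus the doubly-counted overlap 24.98 mm² gives 191.62 mm² — area = 191.62 mm². Overall, the cross-section is a single solid region. Net area = 191.62 mm².

191.62 mm²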